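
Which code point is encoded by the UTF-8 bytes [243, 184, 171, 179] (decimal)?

U+F8AF3

Leading byte 0xF3 = 11110011 matches 11110xxx → 4-byte sequence.
Byte 1: 0xF3 = 11110011, payload 011 (3 bits).
Byte 2: 0xB8 = 10111000 (10xxxxxx ✓), payload 111000.
Byte 3: 0xAB = 10101011 (10xxxxxx ✓), payload 101011.
Byte 4: 0xB3 = 10110011 (10xxxxxx ✓), payload 110011.
Concatenate: 011111000101011110011 = 0xF8AF3 (21 bits → U+F8AF3).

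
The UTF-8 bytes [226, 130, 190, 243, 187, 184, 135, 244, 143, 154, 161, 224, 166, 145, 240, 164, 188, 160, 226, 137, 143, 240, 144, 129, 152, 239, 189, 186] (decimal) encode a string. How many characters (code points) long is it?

Byte at offset 0: 0xE2 = 11100010 → 3-byte char (#1). Advance 3.
Byte at offset 3: 0xF3 = 11110011 → 4-byte char (#2). Advance 4.
Byte at offset 7: 0xF4 = 11110100 → 4-byte char (#3). Advance 4.
Byte at offset 11: 0xE0 = 11100000 → 3-byte char (#4). Advance 3.
Byte at offset 14: 0xF0 = 11110000 → 4-byte char (#5). Advance 4.
Byte at offset 18: 0xE2 = 11100010 → 3-byte char (#6). Advance 3.
Byte at offset 21: 0xF0 = 11110000 → 4-byte char (#7). Advance 4.
Byte at offset 25: 0xEF = 11101111 → 3-byte char (#8). Advance 3.
Reached end at offset 28 after 8 code points.

8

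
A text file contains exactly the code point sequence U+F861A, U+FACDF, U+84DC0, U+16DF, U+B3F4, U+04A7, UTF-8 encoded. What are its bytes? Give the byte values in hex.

U+F861A: 4-byte form → F3 B8 98 9A.
U+FACDF: 4-byte form → F3 BA B3 9F.
U+84DC0: 4-byte form → F2 84 B7 80.
U+16DF: 3-byte form → E1 9B 9F.
U+B3F4: 3-byte form → EB 8F B4.
U+04A7: 2-byte form → D2 A7.
Concatenated (20 bytes): F3 B8 98 9A F3 BA B3 9F F2 84 B7 80 E1 9B 9F EB 8F B4 D2 A7.

F3 B8 98 9A F3 BA B3 9F F2 84 B7 80 E1 9B 9F EB 8F B4 D2 A7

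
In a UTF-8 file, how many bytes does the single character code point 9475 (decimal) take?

U+2503 = 0x2503. UTF-8 uses 1 byte below 0x80, 2 below 0x800, 3 below 0x10000, 4 up to 0x10FFFF. 0x2503 is in U+0800–U+FFFF → 3 bytes.

3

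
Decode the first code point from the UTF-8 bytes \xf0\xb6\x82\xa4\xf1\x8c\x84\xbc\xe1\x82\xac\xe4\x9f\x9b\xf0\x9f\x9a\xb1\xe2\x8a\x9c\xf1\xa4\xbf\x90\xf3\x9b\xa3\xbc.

Offset 0: leading byte 0xF0 = 11110000 → 4-byte char #1 = F0 B6 82 A4.
Leading byte 0xF0 = 11110000 matches 11110xxx → 4-byte sequence.
Byte 1: 0xF0 = 11110000, payload 000 (3 bits).
Byte 2: 0xB6 = 10110110 (10xxxxxx ✓), payload 110110.
Byte 3: 0x82 = 10000010 (10xxxxxx ✓), payload 000010.
Byte 4: 0xA4 = 10100100 (10xxxxxx ✓), payload 100100.
Concatenate: 000110110000010100100 = 0x360A4 (21 bits → U+360A4).

U+360A4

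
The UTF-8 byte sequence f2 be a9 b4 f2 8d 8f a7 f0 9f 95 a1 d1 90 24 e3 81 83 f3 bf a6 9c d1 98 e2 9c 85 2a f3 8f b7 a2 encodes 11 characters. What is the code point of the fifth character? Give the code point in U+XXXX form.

U+0024

Offset 0: leading byte 0xF2 = 11110010 → 4-byte char #1 = F2 BE A9 B4.
Offset 4: leading byte 0xF2 = 11110010 → 4-byte char #2 = F2 8D 8F A7.
Offset 8: leading byte 0xF0 = 11110000 → 4-byte char #3 = F0 9F 95 A1.
Offset 12: leading byte 0xD1 = 11010001 → 2-byte char #4 = D1 90.
Offset 14: leading byte 0x24 = 00100100 → 1-byte char #5 = 24.
Leading byte 0x24 = 00100100 matches 0xxxxxxx → 1-byte sequence.
Byte 1: 0x24 = 00100100, payload 0100100 (7 bits).
Concatenate: 0100100 = 0x24 (7 bits → U+0024).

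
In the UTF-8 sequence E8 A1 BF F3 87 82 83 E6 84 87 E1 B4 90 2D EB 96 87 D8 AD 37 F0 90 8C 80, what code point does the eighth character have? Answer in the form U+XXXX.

U+0037

Offset 0: leading byte 0xE8 = 11101000 → 3-byte char #1 = E8 A1 BF.
Offset 3: leading byte 0xF3 = 11110011 → 4-byte char #2 = F3 87 82 83.
Offset 7: leading byte 0xE6 = 11100110 → 3-byte char #3 = E6 84 87.
Offset 10: leading byte 0xE1 = 11100001 → 3-byte char #4 = E1 B4 90.
Offset 13: leading byte 0x2D = 00101101 → 1-byte char #5 = 2D.
Offset 14: leading byte 0xEB = 11101011 → 3-byte char #6 = EB 96 87.
Offset 17: leading byte 0xD8 = 11011000 → 2-byte char #7 = D8 AD.
Offset 19: leading byte 0x37 = 00110111 → 1-byte char #8 = 37.
Leading byte 0x37 = 00110111 matches 0xxxxxxx → 1-byte sequence.
Byte 1: 0x37 = 00110111, payload 0110111 (7 bits).
Concatenate: 0110111 = 0x37 (7 bits → U+0037).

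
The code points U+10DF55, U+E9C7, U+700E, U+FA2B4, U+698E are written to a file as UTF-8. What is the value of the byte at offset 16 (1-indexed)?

0xA6

1-indexed offset 16 is 0-indexed offset 15.
U+10DF55 → 4-byte form F4 8D BD 95 at offsets 0–3.
U+E9C7 → 3-byte form EE A7 87 at offsets 4–6.
U+700E → 3-byte form E7 80 8E at offsets 7–9.
U+FA2B4 → 4-byte form F3 BA 8A B4 at offsets 10–13.
U+698E → 3-byte form E6 A6 8E at offsets 14–16.
Offset 15 falls in char 5's range; it's byte 2 of E6 A6 8E = 0xA6.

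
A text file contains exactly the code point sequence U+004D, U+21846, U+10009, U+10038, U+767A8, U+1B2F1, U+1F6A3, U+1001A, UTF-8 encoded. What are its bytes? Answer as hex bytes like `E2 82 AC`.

U+004D: 1-byte form → 4D.
U+21846: 4-byte form → F0 A1 A1 86.
U+10009: 4-byte form → F0 90 80 89.
U+10038: 4-byte form → F0 90 80 B8.
U+767A8: 4-byte form → F1 B6 9E A8.
U+1B2F1: 4-byte form → F0 9B 8B B1.
U+1F6A3: 4-byte form → F0 9F 9A A3.
U+1001A: 4-byte form → F0 90 80 9A.
Concatenated (29 bytes): 4D F0 A1 A1 86 F0 90 80 89 F0 90 80 B8 F1 B6 9E A8 F0 9B 8B B1 F0 9F 9A A3 F0 90 80 9A.

4D F0 A1 A1 86 F0 90 80 89 F0 90 80 B8 F1 B6 9E A8 F0 9B 8B B1 F0 9F 9A A3 F0 90 80 9A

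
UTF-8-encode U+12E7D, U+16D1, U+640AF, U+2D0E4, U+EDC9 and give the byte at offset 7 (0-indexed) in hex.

U+12E7D → 4-byte form F0 92 B9 BD at offsets 0–3.
U+16D1 → 3-byte form E1 9B 91 at offsets 4–6.
U+640AF → 4-byte form F1 A4 82 AF at offsets 7–10.
Offset 7 falls in char 3's range; it's byte 1 of F1 A4 82 AF = 0xF1.

0xF1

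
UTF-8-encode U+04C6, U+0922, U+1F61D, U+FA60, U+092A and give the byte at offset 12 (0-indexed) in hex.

0xE0

U+04C6 → 2-byte form D3 86 at offsets 0–1.
U+0922 → 3-byte form E0 A4 A2 at offsets 2–4.
U+1F61D → 4-byte form F0 9F 98 9D at offsets 5–8.
U+FA60 → 3-byte form EF A9 A0 at offsets 9–11.
U+092A → 3-byte form E0 A4 AA at offsets 12–14.
Offset 12 falls in char 5's range; it's byte 1 of E0 A4 AA = 0xE0.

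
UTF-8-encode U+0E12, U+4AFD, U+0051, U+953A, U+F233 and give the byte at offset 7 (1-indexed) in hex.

1-indexed offset 7 is 0-indexed offset 6.
U+0E12 → 3-byte form E0 B8 92 at offsets 0–2.
U+4AFD → 3-byte form E4 AB BD at offsets 3–5.
U+0051 → 1-byte form 51 at offsets 6–6.
Offset 6 falls in char 3's range; it's byte 1 of 51 = 0x51.

0x51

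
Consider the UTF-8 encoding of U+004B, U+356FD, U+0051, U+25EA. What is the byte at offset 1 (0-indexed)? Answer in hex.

0xF0

U+004B → 1-byte form 4B at offsets 0–0.
U+356FD → 4-byte form F0 B5 9B BD at offsets 1–4.
Offset 1 falls in char 2's range; it's byte 1 of F0 B5 9B BD = 0xF0.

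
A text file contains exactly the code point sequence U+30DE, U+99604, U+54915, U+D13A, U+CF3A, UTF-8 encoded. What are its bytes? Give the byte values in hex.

E3 83 9E F2 99 98 84 F1 94 A4 95 ED 84 BA EC BC BA

U+30DE: 3-byte form → E3 83 9E.
U+99604: 4-byte form → F2 99 98 84.
U+54915: 4-byte form → F1 94 A4 95.
U+D13A: 3-byte form → ED 84 BA.
U+CF3A: 3-byte form → EC BC BA.
Concatenated (17 bytes): E3 83 9E F2 99 98 84 F1 94 A4 95 ED 84 BA EC BC BA.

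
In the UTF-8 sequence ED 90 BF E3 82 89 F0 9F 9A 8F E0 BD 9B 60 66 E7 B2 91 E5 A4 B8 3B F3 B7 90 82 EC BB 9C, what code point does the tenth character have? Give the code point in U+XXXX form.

U+F7402

Offset 0: leading byte 0xED = 11101101 → 3-byte char #1 = ED 90 BF.
Offset 3: leading byte 0xE3 = 11100011 → 3-byte char #2 = E3 82 89.
Offset 6: leading byte 0xF0 = 11110000 → 4-byte char #3 = F0 9F 9A 8F.
Offset 10: leading byte 0xE0 = 11100000 → 3-byte char #4 = E0 BD 9B.
Offset 13: leading byte 0x60 = 01100000 → 1-byte char #5 = 60.
Offset 14: leading byte 0x66 = 01100110 → 1-byte char #6 = 66.
Offset 15: leading byte 0xE7 = 11100111 → 3-byte char #7 = E7 B2 91.
Offset 18: leading byte 0xE5 = 11100101 → 3-byte char #8 = E5 A4 B8.
Offset 21: leading byte 0x3B = 00111011 → 1-byte char #9 = 3B.
Offset 22: leading byte 0xF3 = 11110011 → 4-byte char #10 = F3 B7 90 82.
Leading byte 0xF3 = 11110011 matches 11110xxx → 4-byte sequence.
Byte 1: 0xF3 = 11110011, payload 011 (3 bits).
Byte 2: 0xB7 = 10110111 (10xxxxxx ✓), payload 110111.
Byte 3: 0x90 = 10010000 (10xxxxxx ✓), payload 010000.
Byte 4: 0x82 = 10000010 (10xxxxxx ✓), payload 000010.
Concatenate: 011110111010000000010 = 0xF7402 (21 bits → U+F7402).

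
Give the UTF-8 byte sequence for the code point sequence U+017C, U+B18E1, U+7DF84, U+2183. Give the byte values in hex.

U+017C: 2-byte form → C5 BC.
U+B18E1: 4-byte form → F2 B1 A3 A1.
U+7DF84: 4-byte form → F1 BD BE 84.
U+2183: 3-byte form → E2 86 83.
Concatenated (13 bytes): C5 BC F2 B1 A3 A1 F1 BD BE 84 E2 86 83.

C5 BC F2 B1 A3 A1 F1 BD BE 84 E2 86 83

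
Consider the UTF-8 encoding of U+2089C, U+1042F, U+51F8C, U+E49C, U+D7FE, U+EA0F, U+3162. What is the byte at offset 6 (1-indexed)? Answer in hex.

0x90

1-indexed offset 6 is 0-indexed offset 5.
U+2089C → 4-byte form F0 A0 A2 9C at offsets 0–3.
U+1042F → 4-byte form F0 90 90 AF at offsets 4–7.
Offset 5 falls in char 2's range; it's byte 2 of F0 90 90 AF = 0x90.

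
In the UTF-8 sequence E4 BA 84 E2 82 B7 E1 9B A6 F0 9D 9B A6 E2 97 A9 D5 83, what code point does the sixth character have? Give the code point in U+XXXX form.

Offset 0: leading byte 0xE4 = 11100100 → 3-byte char #1 = E4 BA 84.
Offset 3: leading byte 0xE2 = 11100010 → 3-byte char #2 = E2 82 B7.
Offset 6: leading byte 0xE1 = 11100001 → 3-byte char #3 = E1 9B A6.
Offset 9: leading byte 0xF0 = 11110000 → 4-byte char #4 = F0 9D 9B A6.
Offset 13: leading byte 0xE2 = 11100010 → 3-byte char #5 = E2 97 A9.
Offset 16: leading byte 0xD5 = 11010101 → 2-byte char #6 = D5 83.
Leading byte 0xD5 = 11010101 matches 110xxxxx → 2-byte sequence.
Byte 1: 0xD5 = 11010101, payload 10101 (5 bits).
Byte 2: 0x83 = 10000011 (10xxxxxx ✓), payload 000011.
Concatenate: 10101000011 = 0x543 (11 bits → U+0543).

U+0543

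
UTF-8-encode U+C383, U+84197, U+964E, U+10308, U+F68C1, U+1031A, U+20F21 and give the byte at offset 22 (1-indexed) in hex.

0x9A

1-indexed offset 22 is 0-indexed offset 21.
U+C383 → 3-byte form EC 8E 83 at offsets 0–2.
U+84197 → 4-byte form F2 84 86 97 at offsets 3–6.
U+964E → 3-byte form E9 99 8E at offsets 7–9.
U+10308 → 4-byte form F0 90 8C 88 at offsets 10–13.
U+F68C1 → 4-byte form F3 B6 A3 81 at offsets 14–17.
U+1031A → 4-byte form F0 90 8C 9A at offsets 18–21.
Offset 21 falls in char 6's range; it's byte 4 of F0 90 8C 9A = 0x9A.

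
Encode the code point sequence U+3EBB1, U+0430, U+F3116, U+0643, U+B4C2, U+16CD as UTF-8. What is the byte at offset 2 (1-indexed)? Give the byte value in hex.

0xBE

1-indexed offset 2 is 0-indexed offset 1.
U+3EBB1 → 4-byte form F0 BE AE B1 at offsets 0–3.
Offset 1 falls in char 1's range; it's byte 2 of F0 BE AE B1 = 0xBE.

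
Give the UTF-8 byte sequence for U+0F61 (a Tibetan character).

U+0F61 = 0xF61 = 3937 decimal. In range U+0800–U+FFFF → 3-byte form: 1110xxxx 10xxxxxx 10xxxxxx.
Binary (16 bits): 0000111101100001.
Split 4+6+6: 0000 | 111101 | 100001.
Byte 1: 11100000 = 0xE0.
Byte 2: 10111101 = 0xBD.
Byte 3: 10100001 = 0xA1.

E0 BD A1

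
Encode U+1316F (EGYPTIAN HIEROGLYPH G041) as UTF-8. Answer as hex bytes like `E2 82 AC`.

F0 93 85 AF

U+1316F = 0x1316F = 78191 decimal. In range U+10000–U+10FFFF → 4-byte form: 11110xxx 10xxxxxx 10xxxxxx 10xxxxxx.
Binary (21 bits): 000010011000101101111.
Split 3+6+6+6: 000 | 010011 | 000101 | 101111.
Byte 1: 11110000 = 0xF0.
Byte 2: 10010011 = 0x93.
Byte 3: 10000101 = 0x85.
Byte 4: 10101111 = 0xAF.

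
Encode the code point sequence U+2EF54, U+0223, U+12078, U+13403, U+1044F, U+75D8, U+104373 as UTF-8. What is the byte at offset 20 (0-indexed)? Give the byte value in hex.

U+2EF54 → 4-byte form F0 AE BD 94 at offsets 0–3.
U+0223 → 2-byte form C8 A3 at offsets 4–5.
U+12078 → 4-byte form F0 92 81 B8 at offsets 6–9.
U+13403 → 4-byte form F0 93 90 83 at offsets 10–13.
U+1044F → 4-byte form F0 90 91 8F at offsets 14–17.
U+75D8 → 3-byte form E7 97 98 at offsets 18–20.
Offset 20 falls in char 6's range; it's byte 3 of E7 97 98 = 0x98.

0x98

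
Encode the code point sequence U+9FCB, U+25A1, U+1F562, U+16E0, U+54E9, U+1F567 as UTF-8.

U+9FCB: 3-byte form → E9 BF 8B.
U+25A1: 3-byte form → E2 96 A1.
U+1F562: 4-byte form → F0 9F 95 A2.
U+16E0: 3-byte form → E1 9B A0.
U+54E9: 3-byte form → E5 93 A9.
U+1F567: 4-byte form → F0 9F 95 A7.
Concatenated (20 bytes): E9 BF 8B E2 96 A1 F0 9F 95 A2 E1 9B A0 E5 93 A9 F0 9F 95 A7.

E9 BF 8B E2 96 A1 F0 9F 95 A2 E1 9B A0 E5 93 A9 F0 9F 95 A7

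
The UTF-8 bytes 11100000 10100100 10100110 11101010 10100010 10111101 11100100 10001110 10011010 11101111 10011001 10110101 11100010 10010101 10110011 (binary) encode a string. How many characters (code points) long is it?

5

Byte at offset 0: 0xE0 = 11100000 → 3-byte char (#1). Advance 3.
Byte at offset 3: 0xEA = 11101010 → 3-byte char (#2). Advance 3.
Byte at offset 6: 0xE4 = 11100100 → 3-byte char (#3). Advance 3.
Byte at offset 9: 0xEF = 11101111 → 3-byte char (#4). Advance 3.
Byte at offset 12: 0xE2 = 11100010 → 3-byte char (#5). Advance 3.
Reached end at offset 15 after 5 code points.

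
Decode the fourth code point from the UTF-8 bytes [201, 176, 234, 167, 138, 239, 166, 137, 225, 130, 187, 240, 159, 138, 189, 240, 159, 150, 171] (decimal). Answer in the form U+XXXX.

U+10BB

Offset 0: leading byte 0xC9 = 11001001 → 2-byte char #1 = C9 B0.
Offset 2: leading byte 0xEA = 11101010 → 3-byte char #2 = EA A7 8A.
Offset 5: leading byte 0xEF = 11101111 → 3-byte char #3 = EF A6 89.
Offset 8: leading byte 0xE1 = 11100001 → 3-byte char #4 = E1 82 BB.
Leading byte 0xE1 = 11100001 matches 1110xxxx → 3-byte sequence.
Byte 1: 0xE1 = 11100001, payload 0001 (4 bits).
Byte 2: 0x82 = 10000010 (10xxxxxx ✓), payload 000010.
Byte 3: 0xBB = 10111011 (10xxxxxx ✓), payload 111011.
Concatenate: 0001000010111011 = 0x10BB (16 bits → U+10BB).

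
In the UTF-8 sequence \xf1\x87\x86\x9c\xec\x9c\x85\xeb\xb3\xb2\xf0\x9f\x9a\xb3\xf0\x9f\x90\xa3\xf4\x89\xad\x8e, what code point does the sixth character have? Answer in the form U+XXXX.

U+109B4E

Offset 0: leading byte 0xF1 = 11110001 → 4-byte char #1 = F1 87 86 9C.
Offset 4: leading byte 0xEC = 11101100 → 3-byte char #2 = EC 9C 85.
Offset 7: leading byte 0xEB = 11101011 → 3-byte char #3 = EB B3 B2.
Offset 10: leading byte 0xF0 = 11110000 → 4-byte char #4 = F0 9F 9A B3.
Offset 14: leading byte 0xF0 = 11110000 → 4-byte char #5 = F0 9F 90 A3.
Offset 18: leading byte 0xF4 = 11110100 → 4-byte char #6 = F4 89 AD 8E.
Leading byte 0xF4 = 11110100 matches 11110xxx → 4-byte sequence.
Byte 1: 0xF4 = 11110100, payload 100 (3 bits).
Byte 2: 0x89 = 10001001 (10xxxxxx ✓), payload 001001.
Byte 3: 0xAD = 10101101 (10xxxxxx ✓), payload 101101.
Byte 4: 0x8E = 10001110 (10xxxxxx ✓), payload 001110.
Concatenate: 100001001101101001110 = 0x109B4E (21 bits → U+109B4E).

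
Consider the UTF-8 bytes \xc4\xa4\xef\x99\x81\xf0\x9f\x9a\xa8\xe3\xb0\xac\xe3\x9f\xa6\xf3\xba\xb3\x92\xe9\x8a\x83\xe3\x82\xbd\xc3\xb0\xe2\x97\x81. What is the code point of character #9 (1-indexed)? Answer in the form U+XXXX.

U+00F0

Offset 0: leading byte 0xC4 = 11000100 → 2-byte char #1 = C4 A4.
Offset 2: leading byte 0xEF = 11101111 → 3-byte char #2 = EF 99 81.
Offset 5: leading byte 0xF0 = 11110000 → 4-byte char #3 = F0 9F 9A A8.
Offset 9: leading byte 0xE3 = 11100011 → 3-byte char #4 = E3 B0 AC.
Offset 12: leading byte 0xE3 = 11100011 → 3-byte char #5 = E3 9F A6.
Offset 15: leading byte 0xF3 = 11110011 → 4-byte char #6 = F3 BA B3 92.
Offset 19: leading byte 0xE9 = 11101001 → 3-byte char #7 = E9 8A 83.
Offset 22: leading byte 0xE3 = 11100011 → 3-byte char #8 = E3 82 BD.
Offset 25: leading byte 0xC3 = 11000011 → 2-byte char #9 = C3 B0.
Leading byte 0xC3 = 11000011 matches 110xxxxx → 2-byte sequence.
Byte 1: 0xC3 = 11000011, payload 00011 (5 bits).
Byte 2: 0xB0 = 10110000 (10xxxxxx ✓), payload 110000.
Concatenate: 00011110000 = 0xF0 (11 bits → U+00F0).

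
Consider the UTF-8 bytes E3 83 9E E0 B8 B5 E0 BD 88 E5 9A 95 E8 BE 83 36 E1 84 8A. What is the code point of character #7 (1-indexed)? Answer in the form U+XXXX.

U+110A

Offset 0: leading byte 0xE3 = 11100011 → 3-byte char #1 = E3 83 9E.
Offset 3: leading byte 0xE0 = 11100000 → 3-byte char #2 = E0 B8 B5.
Offset 6: leading byte 0xE0 = 11100000 → 3-byte char #3 = E0 BD 88.
Offset 9: leading byte 0xE5 = 11100101 → 3-byte char #4 = E5 9A 95.
Offset 12: leading byte 0xE8 = 11101000 → 3-byte char #5 = E8 BE 83.
Offset 15: leading byte 0x36 = 00110110 → 1-byte char #6 = 36.
Offset 16: leading byte 0xE1 = 11100001 → 3-byte char #7 = E1 84 8A.
Leading byte 0xE1 = 11100001 matches 1110xxxx → 3-byte sequence.
Byte 1: 0xE1 = 11100001, payload 0001 (4 bits).
Byte 2: 0x84 = 10000100 (10xxxxxx ✓), payload 000100.
Byte 3: 0x8A = 10001010 (10xxxxxx ✓), payload 001010.
Concatenate: 0001000100001010 = 0x110A (16 bits → U+110A).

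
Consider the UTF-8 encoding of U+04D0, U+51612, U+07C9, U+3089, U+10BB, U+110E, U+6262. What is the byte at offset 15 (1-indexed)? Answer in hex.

1-indexed offset 15 is 0-indexed offset 14.
U+04D0 → 2-byte form D3 90 at offsets 0–1.
U+51612 → 4-byte form F1 91 98 92 at offsets 2–5.
U+07C9 → 2-byte form DF 89 at offsets 6–7.
U+3089 → 3-byte form E3 82 89 at offsets 8–10.
U+10BB → 3-byte form E1 82 BB at offsets 11–13.
U+110E → 3-byte form E1 84 8E at offsets 14–16.
Offset 14 falls in char 6's range; it's byte 1 of E1 84 8E = 0xE1.

0xE1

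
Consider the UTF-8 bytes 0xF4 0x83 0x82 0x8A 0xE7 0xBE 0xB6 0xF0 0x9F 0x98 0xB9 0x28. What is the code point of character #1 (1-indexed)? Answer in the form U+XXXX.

U+10308A

Offset 0: leading byte 0xF4 = 11110100 → 4-byte char #1 = F4 83 82 8A.
Leading byte 0xF4 = 11110100 matches 11110xxx → 4-byte sequence.
Byte 1: 0xF4 = 11110100, payload 100 (3 bits).
Byte 2: 0x83 = 10000011 (10xxxxxx ✓), payload 000011.
Byte 3: 0x82 = 10000010 (10xxxxxx ✓), payload 000010.
Byte 4: 0x8A = 10001010 (10xxxxxx ✓), payload 001010.
Concatenate: 100000011000010001010 = 0x10308A (21 bits → U+10308A).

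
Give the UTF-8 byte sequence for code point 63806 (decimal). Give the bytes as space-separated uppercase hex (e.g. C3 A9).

U+F93E = 0xF93E = 63806 decimal. In range U+0800–U+FFFF → 3-byte form: 1110xxxx 10xxxxxx 10xxxxxx.
Binary (16 bits): 1111100100111110.
Split 4+6+6: 1111 | 100100 | 111110.
Byte 1: 11101111 = 0xEF.
Byte 2: 10100100 = 0xA4.
Byte 3: 10111110 = 0xBE.

EF A4 BE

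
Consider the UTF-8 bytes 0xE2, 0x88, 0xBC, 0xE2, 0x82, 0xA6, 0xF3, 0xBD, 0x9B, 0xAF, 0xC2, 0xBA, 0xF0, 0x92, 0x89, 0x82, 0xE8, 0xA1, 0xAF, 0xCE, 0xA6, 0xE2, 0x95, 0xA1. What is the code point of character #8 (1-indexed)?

U+2561

Offset 0: leading byte 0xE2 = 11100010 → 3-byte char #1 = E2 88 BC.
Offset 3: leading byte 0xE2 = 11100010 → 3-byte char #2 = E2 82 A6.
Offset 6: leading byte 0xF3 = 11110011 → 4-byte char #3 = F3 BD 9B AF.
Offset 10: leading byte 0xC2 = 11000010 → 2-byte char #4 = C2 BA.
Offset 12: leading byte 0xF0 = 11110000 → 4-byte char #5 = F0 92 89 82.
Offset 16: leading byte 0xE8 = 11101000 → 3-byte char #6 = E8 A1 AF.
Offset 19: leading byte 0xCE = 11001110 → 2-byte char #7 = CE A6.
Offset 21: leading byte 0xE2 = 11100010 → 3-byte char #8 = E2 95 A1.
Leading byte 0xE2 = 11100010 matches 1110xxxx → 3-byte sequence.
Byte 1: 0xE2 = 11100010, payload 0010 (4 bits).
Byte 2: 0x95 = 10010101 (10xxxxxx ✓), payload 010101.
Byte 3: 0xA1 = 10100001 (10xxxxxx ✓), payload 100001.
Concatenate: 0010010101100001 = 0x2561 (16 bits → U+2561).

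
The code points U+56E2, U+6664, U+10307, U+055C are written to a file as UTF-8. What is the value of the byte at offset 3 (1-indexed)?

1-indexed offset 3 is 0-indexed offset 2.
U+56E2 → 3-byte form E5 9B A2 at offsets 0–2.
Offset 2 falls in char 1's range; it's byte 3 of E5 9B A2 = 0xA2.

0xA2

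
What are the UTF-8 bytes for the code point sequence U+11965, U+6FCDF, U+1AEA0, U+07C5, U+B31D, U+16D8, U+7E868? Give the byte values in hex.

F0 91 A5 A5 F1 AF B3 9F F0 9A BA A0 DF 85 EB 8C 9D E1 9B 98 F1 BE A1 A8

U+11965: 4-byte form → F0 91 A5 A5.
U+6FCDF: 4-byte form → F1 AF B3 9F.
U+1AEA0: 4-byte form → F0 9A BA A0.
U+07C5: 2-byte form → DF 85.
U+B31D: 3-byte form → EB 8C 9D.
U+16D8: 3-byte form → E1 9B 98.
U+7E868: 4-byte form → F1 BE A1 A8.
Concatenated (24 bytes): F0 91 A5 A5 F1 AF B3 9F F0 9A BA A0 DF 85 EB 8C 9D E1 9B 98 F1 BE A1 A8.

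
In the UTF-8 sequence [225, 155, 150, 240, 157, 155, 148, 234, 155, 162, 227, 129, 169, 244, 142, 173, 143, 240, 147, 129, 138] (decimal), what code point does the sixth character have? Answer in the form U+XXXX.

Offset 0: leading byte 0xE1 = 11100001 → 3-byte char #1 = E1 9B 96.
Offset 3: leading byte 0xF0 = 11110000 → 4-byte char #2 = F0 9D 9B 94.
Offset 7: leading byte 0xEA = 11101010 → 3-byte char #3 = EA 9B A2.
Offset 10: leading byte 0xE3 = 11100011 → 3-byte char #4 = E3 81 A9.
Offset 13: leading byte 0xF4 = 11110100 → 4-byte char #5 = F4 8E AD 8F.
Offset 17: leading byte 0xF0 = 11110000 → 4-byte char #6 = F0 93 81 8A.
Leading byte 0xF0 = 11110000 matches 11110xxx → 4-byte sequence.
Byte 1: 0xF0 = 11110000, payload 000 (3 bits).
Byte 2: 0x93 = 10010011 (10xxxxxx ✓), payload 010011.
Byte 3: 0x81 = 10000001 (10xxxxxx ✓), payload 000001.
Byte 4: 0x8A = 10001010 (10xxxxxx ✓), payload 001010.
Concatenate: 000010011000001001010 = 0x1304A (21 bits → U+1304A).

U+1304A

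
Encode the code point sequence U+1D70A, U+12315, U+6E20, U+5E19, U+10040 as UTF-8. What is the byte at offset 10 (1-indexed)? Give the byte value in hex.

0xB8

1-indexed offset 10 is 0-indexed offset 9.
U+1D70A → 4-byte form F0 9D 9C 8A at offsets 0–3.
U+12315 → 4-byte form F0 92 8C 95 at offsets 4–7.
U+6E20 → 3-byte form E6 B8 A0 at offsets 8–10.
Offset 9 falls in char 3's range; it's byte 2 of E6 B8 A0 = 0xB8.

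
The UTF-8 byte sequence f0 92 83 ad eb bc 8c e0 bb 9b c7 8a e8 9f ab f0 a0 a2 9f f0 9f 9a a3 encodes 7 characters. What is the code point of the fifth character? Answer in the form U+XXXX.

U+87EB

Offset 0: leading byte 0xF0 = 11110000 → 4-byte char #1 = F0 92 83 AD.
Offset 4: leading byte 0xEB = 11101011 → 3-byte char #2 = EB BC 8C.
Offset 7: leading byte 0xE0 = 11100000 → 3-byte char #3 = E0 BB 9B.
Offset 10: leading byte 0xC7 = 11000111 → 2-byte char #4 = C7 8A.
Offset 12: leading byte 0xE8 = 11101000 → 3-byte char #5 = E8 9F AB.
Leading byte 0xE8 = 11101000 matches 1110xxxx → 3-byte sequence.
Byte 1: 0xE8 = 11101000, payload 1000 (4 bits).
Byte 2: 0x9F = 10011111 (10xxxxxx ✓), payload 011111.
Byte 3: 0xAB = 10101011 (10xxxxxx ✓), payload 101011.
Concatenate: 1000011111101011 = 0x87EB (16 bits → U+87EB).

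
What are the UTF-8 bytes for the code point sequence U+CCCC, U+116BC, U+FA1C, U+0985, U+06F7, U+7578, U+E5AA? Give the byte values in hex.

U+CCCC: 3-byte form → EC B3 8C.
U+116BC: 4-byte form → F0 91 9A BC.
U+FA1C: 3-byte form → EF A8 9C.
U+0985: 3-byte form → E0 A6 85.
U+06F7: 2-byte form → DB B7.
U+7578: 3-byte form → E7 95 B8.
U+E5AA: 3-byte form → EE 96 AA.
Concatenated (21 bytes): EC B3 8C F0 91 9A BC EF A8 9C E0 A6 85 DB B7 E7 95 B8 EE 96 AA.

EC B3 8C F0 91 9A BC EF A8 9C E0 A6 85 DB B7 E7 95 B8 EE 96 AA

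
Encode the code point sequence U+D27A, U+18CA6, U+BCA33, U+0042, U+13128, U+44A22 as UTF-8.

ED 89 BA F0 98 B2 A6 F2 BC A8 B3 42 F0 93 84 A8 F1 84 A8 A2

U+D27A: 3-byte form → ED 89 BA.
U+18CA6: 4-byte form → F0 98 B2 A6.
U+BCA33: 4-byte form → F2 BC A8 B3.
U+0042: 1-byte form → 42.
U+13128: 4-byte form → F0 93 84 A8.
U+44A22: 4-byte form → F1 84 A8 A2.
Concatenated (20 bytes): ED 89 BA F0 98 B2 A6 F2 BC A8 B3 42 F0 93 84 A8 F1 84 A8 A2.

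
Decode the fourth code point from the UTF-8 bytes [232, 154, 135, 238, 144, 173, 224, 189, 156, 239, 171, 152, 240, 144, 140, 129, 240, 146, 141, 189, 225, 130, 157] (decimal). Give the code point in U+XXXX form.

U+FAD8

Offset 0: leading byte 0xE8 = 11101000 → 3-byte char #1 = E8 9A 87.
Offset 3: leading byte 0xEE = 11101110 → 3-byte char #2 = EE 90 AD.
Offset 6: leading byte 0xE0 = 11100000 → 3-byte char #3 = E0 BD 9C.
Offset 9: leading byte 0xEF = 11101111 → 3-byte char #4 = EF AB 98.
Leading byte 0xEF = 11101111 matches 1110xxxx → 3-byte sequence.
Byte 1: 0xEF = 11101111, payload 1111 (4 bits).
Byte 2: 0xAB = 10101011 (10xxxxxx ✓), payload 101011.
Byte 3: 0x98 = 10011000 (10xxxxxx ✓), payload 011000.
Concatenate: 1111101011011000 = 0xFAD8 (16 bits → U+FAD8).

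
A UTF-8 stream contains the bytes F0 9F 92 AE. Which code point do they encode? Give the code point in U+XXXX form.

Leading byte 0xF0 = 11110000 matches 11110xxx → 4-byte sequence.
Byte 1: 0xF0 = 11110000, payload 000 (3 bits).
Byte 2: 0x9F = 10011111 (10xxxxxx ✓), payload 011111.
Byte 3: 0x92 = 10010010 (10xxxxxx ✓), payload 010010.
Byte 4: 0xAE = 10101110 (10xxxxxx ✓), payload 101110.
Concatenate: 000011111010010101110 = 0x1F4AE (21 bits → U+1F4AE).

U+1F4AE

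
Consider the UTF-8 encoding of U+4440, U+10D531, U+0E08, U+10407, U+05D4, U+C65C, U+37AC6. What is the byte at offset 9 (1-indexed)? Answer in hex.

1-indexed offset 9 is 0-indexed offset 8.
U+4440 → 3-byte form E4 91 80 at offsets 0–2.
U+10D531 → 4-byte form F4 8D 94 B1 at offsets 3–6.
U+0E08 → 3-byte form E0 B8 88 at offsets 7–9.
Offset 8 falls in char 3's range; it's byte 2 of E0 B8 88 = 0xB8.

0xB8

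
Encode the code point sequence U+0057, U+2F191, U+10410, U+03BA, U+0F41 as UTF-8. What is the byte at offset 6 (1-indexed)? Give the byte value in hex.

1-indexed offset 6 is 0-indexed offset 5.
U+0057 → 1-byte form 57 at offsets 0–0.
U+2F191 → 4-byte form F0 AF 86 91 at offsets 1–4.
U+10410 → 4-byte form F0 90 90 90 at offsets 5–8.
Offset 5 falls in char 3's range; it's byte 1 of F0 90 90 90 = 0xF0.

0xF0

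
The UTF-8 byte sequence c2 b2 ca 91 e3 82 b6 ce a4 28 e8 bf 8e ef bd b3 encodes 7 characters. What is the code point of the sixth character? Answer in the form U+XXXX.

U+8FCE

Offset 0: leading byte 0xC2 = 11000010 → 2-byte char #1 = C2 B2.
Offset 2: leading byte 0xCA = 11001010 → 2-byte char #2 = CA 91.
Offset 4: leading byte 0xE3 = 11100011 → 3-byte char #3 = E3 82 B6.
Offset 7: leading byte 0xCE = 11001110 → 2-byte char #4 = CE A4.
Offset 9: leading byte 0x28 = 00101000 → 1-byte char #5 = 28.
Offset 10: leading byte 0xE8 = 11101000 → 3-byte char #6 = E8 BF 8E.
Leading byte 0xE8 = 11101000 matches 1110xxxx → 3-byte sequence.
Byte 1: 0xE8 = 11101000, payload 1000 (4 bits).
Byte 2: 0xBF = 10111111 (10xxxxxx ✓), payload 111111.
Byte 3: 0x8E = 10001110 (10xxxxxx ✓), payload 001110.
Concatenate: 1000111111001110 = 0x8FCE (16 bits → U+8FCE).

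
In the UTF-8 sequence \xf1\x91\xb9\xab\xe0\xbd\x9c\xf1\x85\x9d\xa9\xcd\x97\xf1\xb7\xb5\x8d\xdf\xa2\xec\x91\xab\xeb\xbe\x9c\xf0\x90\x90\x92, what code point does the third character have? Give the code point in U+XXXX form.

U+45769

Offset 0: leading byte 0xF1 = 11110001 → 4-byte char #1 = F1 91 B9 AB.
Offset 4: leading byte 0xE0 = 11100000 → 3-byte char #2 = E0 BD 9C.
Offset 7: leading byte 0xF1 = 11110001 → 4-byte char #3 = F1 85 9D A9.
Leading byte 0xF1 = 11110001 matches 11110xxx → 4-byte sequence.
Byte 1: 0xF1 = 11110001, payload 001 (3 bits).
Byte 2: 0x85 = 10000101 (10xxxxxx ✓), payload 000101.
Byte 3: 0x9D = 10011101 (10xxxxxx ✓), payload 011101.
Byte 4: 0xA9 = 10101001 (10xxxxxx ✓), payload 101001.
Concatenate: 001000101011101101001 = 0x45769 (21 bits → U+45769).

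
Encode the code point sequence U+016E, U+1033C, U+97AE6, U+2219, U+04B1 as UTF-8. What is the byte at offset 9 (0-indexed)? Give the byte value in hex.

0xA6

U+016E → 2-byte form C5 AE at offsets 0–1.
U+1033C → 4-byte form F0 90 8C BC at offsets 2–5.
U+97AE6 → 4-byte form F2 97 AB A6 at offsets 6–9.
Offset 9 falls in char 3's range; it's byte 4 of F2 97 AB A6 = 0xA6.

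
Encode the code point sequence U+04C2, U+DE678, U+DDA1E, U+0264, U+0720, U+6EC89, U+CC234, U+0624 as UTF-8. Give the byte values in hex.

U+04C2: 2-byte form → D3 82.
U+DE678: 4-byte form → F3 9E 99 B8.
U+DDA1E: 4-byte form → F3 9D A8 9E.
U+0264: 2-byte form → C9 A4.
U+0720: 2-byte form → DC A0.
U+6EC89: 4-byte form → F1 AE B2 89.
U+CC234: 4-byte form → F3 8C 88 B4.
U+0624: 2-byte form → D8 A4.
Concatenated (24 bytes): D3 82 F3 9E 99 B8 F3 9D A8 9E C9 A4 DC A0 F1 AE B2 89 F3 8C 88 B4 D8 A4.

D3 82 F3 9E 99 B8 F3 9D A8 9E C9 A4 DC A0 F1 AE B2 89 F3 8C 88 B4 D8 A4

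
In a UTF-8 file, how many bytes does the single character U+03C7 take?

U+03C7 = 0x3C7. UTF-8 uses 1 byte below 0x80, 2 below 0x800, 3 below 0x10000, 4 up to 0x10FFFF. 0x3C7 is in U+0080–U+07FF → 2 bytes.

2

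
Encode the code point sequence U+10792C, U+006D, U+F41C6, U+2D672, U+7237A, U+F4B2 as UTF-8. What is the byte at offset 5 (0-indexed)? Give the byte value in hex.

U+10792C → 4-byte form F4 87 A4 AC at offsets 0–3.
U+006D → 1-byte form 6D at offsets 4–4.
U+F41C6 → 4-byte form F3 B4 87 86 at offsets 5–8.
Offset 5 falls in char 3's range; it's byte 1 of F3 B4 87 86 = 0xF3.

0xF3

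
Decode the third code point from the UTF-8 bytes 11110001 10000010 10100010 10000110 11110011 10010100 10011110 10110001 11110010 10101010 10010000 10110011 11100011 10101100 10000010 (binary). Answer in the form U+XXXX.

Offset 0: leading byte 0xF1 = 11110001 → 4-byte char #1 = F1 82 A2 86.
Offset 4: leading byte 0xF3 = 11110011 → 4-byte char #2 = F3 94 9E B1.
Offset 8: leading byte 0xF2 = 11110010 → 4-byte char #3 = F2 AA 90 B3.
Leading byte 0xF2 = 11110010 matches 11110xxx → 4-byte sequence.
Byte 1: 0xF2 = 11110010, payload 010 (3 bits).
Byte 2: 0xAA = 10101010 (10xxxxxx ✓), payload 101010.
Byte 3: 0x90 = 10010000 (10xxxxxx ✓), payload 010000.
Byte 4: 0xB3 = 10110011 (10xxxxxx ✓), payload 110011.
Concatenate: 010101010010000110011 = 0xAA433 (21 bits → U+AA433).

U+AA433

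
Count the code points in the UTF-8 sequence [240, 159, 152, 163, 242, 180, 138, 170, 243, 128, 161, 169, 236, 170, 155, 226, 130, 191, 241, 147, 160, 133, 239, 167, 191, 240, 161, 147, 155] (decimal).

8

Byte at offset 0: 0xF0 = 11110000 → 4-byte char (#1). Advance 4.
Byte at offset 4: 0xF2 = 11110010 → 4-byte char (#2). Advance 4.
Byte at offset 8: 0xF3 = 11110011 → 4-byte char (#3). Advance 4.
Byte at offset 12: 0xEC = 11101100 → 3-byte char (#4). Advance 3.
Byte at offset 15: 0xE2 = 11100010 → 3-byte char (#5). Advance 3.
Byte at offset 18: 0xF1 = 11110001 → 4-byte char (#6). Advance 4.
Byte at offset 22: 0xEF = 11101111 → 3-byte char (#7). Advance 3.
Byte at offset 25: 0xF0 = 11110000 → 4-byte char (#8). Advance 4.
Reached end at offset 29 after 8 code points.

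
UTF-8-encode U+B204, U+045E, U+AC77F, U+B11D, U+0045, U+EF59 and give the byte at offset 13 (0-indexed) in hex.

U+B204 → 3-byte form EB 88 84 at offsets 0–2.
U+045E → 2-byte form D1 9E at offsets 3–4.
U+AC77F → 4-byte form F2 AC 9D BF at offsets 5–8.
U+B11D → 3-byte form EB 84 9D at offsets 9–11.
U+0045 → 1-byte form 45 at offsets 12–12.
U+EF59 → 3-byte form EE BD 99 at offsets 13–15.
Offset 13 falls in char 6's range; it's byte 1 of EE BD 99 = 0xEE.

0xEE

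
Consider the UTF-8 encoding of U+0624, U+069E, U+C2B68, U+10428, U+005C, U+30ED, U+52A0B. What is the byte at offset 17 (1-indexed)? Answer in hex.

1-indexed offset 17 is 0-indexed offset 16.
U+0624 → 2-byte form D8 A4 at offsets 0–1.
U+069E → 2-byte form DA 9E at offsets 2–3.
U+C2B68 → 4-byte form F3 82 AD A8 at offsets 4–7.
U+10428 → 4-byte form F0 90 90 A8 at offsets 8–11.
U+005C → 1-byte form 5C at offsets 12–12.
U+30ED → 3-byte form E3 83 AD at offsets 13–15.
U+52A0B → 4-byte form F1 92 A8 8B at offsets 16–19.
Offset 16 falls in char 7's range; it's byte 1 of F1 92 A8 8B = 0xF1.

0xF1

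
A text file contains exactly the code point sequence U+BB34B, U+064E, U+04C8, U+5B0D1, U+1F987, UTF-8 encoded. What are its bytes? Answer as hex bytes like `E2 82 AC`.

F2 BB 8D 8B D9 8E D3 88 F1 9B 83 91 F0 9F A6 87

U+BB34B: 4-byte form → F2 BB 8D 8B.
U+064E: 2-byte form → D9 8E.
U+04C8: 2-byte form → D3 88.
U+5B0D1: 4-byte form → F1 9B 83 91.
U+1F987: 4-byte form → F0 9F A6 87.
Concatenated (16 bytes): F2 BB 8D 8B D9 8E D3 88 F1 9B 83 91 F0 9F A6 87.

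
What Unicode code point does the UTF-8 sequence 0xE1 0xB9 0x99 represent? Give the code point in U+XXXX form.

U+1E59

Leading byte 0xE1 = 11100001 matches 1110xxxx → 3-byte sequence.
Byte 1: 0xE1 = 11100001, payload 0001 (4 bits).
Byte 2: 0xB9 = 10111001 (10xxxxxx ✓), payload 111001.
Byte 3: 0x99 = 10011001 (10xxxxxx ✓), payload 011001.
Concatenate: 0001111001011001 = 0x1E59 (16 bits → U+1E59).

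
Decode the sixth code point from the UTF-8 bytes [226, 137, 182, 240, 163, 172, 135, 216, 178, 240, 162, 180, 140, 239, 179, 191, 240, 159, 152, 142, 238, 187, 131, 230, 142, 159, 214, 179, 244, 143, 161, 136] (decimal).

U+1F60E

Offset 0: leading byte 0xE2 = 11100010 → 3-byte char #1 = E2 89 B6.
Offset 3: leading byte 0xF0 = 11110000 → 4-byte char #2 = F0 A3 AC 87.
Offset 7: leading byte 0xD8 = 11011000 → 2-byte char #3 = D8 B2.
Offset 9: leading byte 0xF0 = 11110000 → 4-byte char #4 = F0 A2 B4 8C.
Offset 13: leading byte 0xEF = 11101111 → 3-byte char #5 = EF B3 BF.
Offset 16: leading byte 0xF0 = 11110000 → 4-byte char #6 = F0 9F 98 8E.
Leading byte 0xF0 = 11110000 matches 11110xxx → 4-byte sequence.
Byte 1: 0xF0 = 11110000, payload 000 (3 bits).
Byte 2: 0x9F = 10011111 (10xxxxxx ✓), payload 011111.
Byte 3: 0x98 = 10011000 (10xxxxxx ✓), payload 011000.
Byte 4: 0x8E = 10001110 (10xxxxxx ✓), payload 001110.
Concatenate: 000011111011000001110 = 0x1F60E (21 bits → U+1F60E).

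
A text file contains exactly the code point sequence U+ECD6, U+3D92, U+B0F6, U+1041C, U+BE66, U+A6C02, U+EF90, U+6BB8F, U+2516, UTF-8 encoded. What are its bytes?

EE B3 96 E3 B6 92 EB 83 B6 F0 90 90 9C EB B9 A6 F2 A6 B0 82 EE BE 90 F1 AB AE 8F E2 94 96

U+ECD6: 3-byte form → EE B3 96.
U+3D92: 3-byte form → E3 B6 92.
U+B0F6: 3-byte form → EB 83 B6.
U+1041C: 4-byte form → F0 90 90 9C.
U+BE66: 3-byte form → EB B9 A6.
U+A6C02: 4-byte form → F2 A6 B0 82.
U+EF90: 3-byte form → EE BE 90.
U+6BB8F: 4-byte form → F1 AB AE 8F.
U+2516: 3-byte form → E2 94 96.
Concatenated (30 bytes): EE B3 96 E3 B6 92 EB 83 B6 F0 90 90 9C EB B9 A6 F2 A6 B0 82 EE BE 90 F1 AB AE 8F E2 94 96.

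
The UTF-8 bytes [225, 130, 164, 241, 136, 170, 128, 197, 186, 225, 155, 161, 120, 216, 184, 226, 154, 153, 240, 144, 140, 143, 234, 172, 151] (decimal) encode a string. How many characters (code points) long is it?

Byte at offset 0: 0xE1 = 11100001 → 3-byte char (#1). Advance 3.
Byte at offset 3: 0xF1 = 11110001 → 4-byte char (#2). Advance 4.
Byte at offset 7: 0xC5 = 11000101 → 2-byte char (#3). Advance 2.
Byte at offset 9: 0xE1 = 11100001 → 3-byte char (#4). Advance 3.
Byte at offset 12: 0x78 = 01111000 → 1-byte char (#5). Advance 1.
Byte at offset 13: 0xD8 = 11011000 → 2-byte char (#6). Advance 2.
Byte at offset 15: 0xE2 = 11100010 → 3-byte char (#7). Advance 3.
Byte at offset 18: 0xF0 = 11110000 → 4-byte char (#8). Advance 4.
Byte at offset 22: 0xEA = 11101010 → 3-byte char (#9). Advance 3.
Reached end at offset 25 after 9 code points.

9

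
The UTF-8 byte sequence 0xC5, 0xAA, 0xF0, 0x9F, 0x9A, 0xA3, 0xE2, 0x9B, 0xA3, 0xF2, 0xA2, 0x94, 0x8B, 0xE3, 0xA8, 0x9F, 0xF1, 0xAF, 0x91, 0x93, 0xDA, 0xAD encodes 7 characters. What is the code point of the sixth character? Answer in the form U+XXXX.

U+6F453

Offset 0: leading byte 0xC5 = 11000101 → 2-byte char #1 = C5 AA.
Offset 2: leading byte 0xF0 = 11110000 → 4-byte char #2 = F0 9F 9A A3.
Offset 6: leading byte 0xE2 = 11100010 → 3-byte char #3 = E2 9B A3.
Offset 9: leading byte 0xF2 = 11110010 → 4-byte char #4 = F2 A2 94 8B.
Offset 13: leading byte 0xE3 = 11100011 → 3-byte char #5 = E3 A8 9F.
Offset 16: leading byte 0xF1 = 11110001 → 4-byte char #6 = F1 AF 91 93.
Leading byte 0xF1 = 11110001 matches 11110xxx → 4-byte sequence.
Byte 1: 0xF1 = 11110001, payload 001 (3 bits).
Byte 2: 0xAF = 10101111 (10xxxxxx ✓), payload 101111.
Byte 3: 0x91 = 10010001 (10xxxxxx ✓), payload 010001.
Byte 4: 0x93 = 10010011 (10xxxxxx ✓), payload 010011.
Concatenate: 001101111010001010011 = 0x6F453 (21 bits → U+6F453).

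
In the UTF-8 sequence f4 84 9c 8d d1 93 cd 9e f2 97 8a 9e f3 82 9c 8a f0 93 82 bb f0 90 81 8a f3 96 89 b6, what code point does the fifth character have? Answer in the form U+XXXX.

Offset 0: leading byte 0xF4 = 11110100 → 4-byte char #1 = F4 84 9C 8D.
Offset 4: leading byte 0xD1 = 11010001 → 2-byte char #2 = D1 93.
Offset 6: leading byte 0xCD = 11001101 → 2-byte char #3 = CD 9E.
Offset 8: leading byte 0xF2 = 11110010 → 4-byte char #4 = F2 97 8A 9E.
Offset 12: leading byte 0xF3 = 11110011 → 4-byte char #5 = F3 82 9C 8A.
Leading byte 0xF3 = 11110011 matches 11110xxx → 4-byte sequence.
Byte 1: 0xF3 = 11110011, payload 011 (3 bits).
Byte 2: 0x82 = 10000010 (10xxxxxx ✓), payload 000010.
Byte 3: 0x9C = 10011100 (10xxxxxx ✓), payload 011100.
Byte 4: 0x8A = 10001010 (10xxxxxx ✓), payload 001010.
Concatenate: 011000010011100001010 = 0xC270A (21 bits → U+C270A).

U+C270A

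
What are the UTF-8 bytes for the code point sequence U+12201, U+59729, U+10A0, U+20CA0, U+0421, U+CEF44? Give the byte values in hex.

U+12201: 4-byte form → F0 92 88 81.
U+59729: 4-byte form → F1 99 9C A9.
U+10A0: 3-byte form → E1 82 A0.
U+20CA0: 4-byte form → F0 A0 B2 A0.
U+0421: 2-byte form → D0 A1.
U+CEF44: 4-byte form → F3 8E BD 84.
Concatenated (21 bytes): F0 92 88 81 F1 99 9C A9 E1 82 A0 F0 A0 B2 A0 D0 A1 F3 8E BD 84.

F0 92 88 81 F1 99 9C A9 E1 82 A0 F0 A0 B2 A0 D0 A1 F3 8E BD 84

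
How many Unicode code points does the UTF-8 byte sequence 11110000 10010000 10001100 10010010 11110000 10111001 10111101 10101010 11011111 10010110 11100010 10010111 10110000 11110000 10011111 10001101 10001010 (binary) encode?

5

Byte at offset 0: 0xF0 = 11110000 → 4-byte char (#1). Advance 4.
Byte at offset 4: 0xF0 = 11110000 → 4-byte char (#2). Advance 4.
Byte at offset 8: 0xDF = 11011111 → 2-byte char (#3). Advance 2.
Byte at offset 10: 0xE2 = 11100010 → 3-byte char (#4). Advance 3.
Byte at offset 13: 0xF0 = 11110000 → 4-byte char (#5). Advance 4.
Reached end at offset 17 after 5 code points.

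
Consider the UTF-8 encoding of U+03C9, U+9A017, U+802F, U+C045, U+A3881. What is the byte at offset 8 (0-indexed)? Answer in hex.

U+03C9 → 2-byte form CF 89 at offsets 0–1.
U+9A017 → 4-byte form F2 9A 80 97 at offsets 2–5.
U+802F → 3-byte form E8 80 AF at offsets 6–8.
Offset 8 falls in char 3's range; it's byte 3 of E8 80 AF = 0xAF.

0xAF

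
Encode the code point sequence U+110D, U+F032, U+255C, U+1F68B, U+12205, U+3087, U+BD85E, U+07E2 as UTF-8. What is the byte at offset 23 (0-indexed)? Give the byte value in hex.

0x9E

U+110D → 3-byte form E1 84 8D at offsets 0–2.
U+F032 → 3-byte form EF 80 B2 at offsets 3–5.
U+255C → 3-byte form E2 95 9C at offsets 6–8.
U+1F68B → 4-byte form F0 9F 9A 8B at offsets 9–12.
U+12205 → 4-byte form F0 92 88 85 at offsets 13–16.
U+3087 → 3-byte form E3 82 87 at offsets 17–19.
U+BD85E → 4-byte form F2 BD A1 9E at offsets 20–23.
Offset 23 falls in char 7's range; it's byte 4 of F2 BD A1 9E = 0x9E.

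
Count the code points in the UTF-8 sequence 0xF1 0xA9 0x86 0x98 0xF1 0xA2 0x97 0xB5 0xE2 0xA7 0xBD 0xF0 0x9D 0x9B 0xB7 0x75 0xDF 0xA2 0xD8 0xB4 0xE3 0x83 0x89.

8

Byte at offset 0: 0xF1 = 11110001 → 4-byte char (#1). Advance 4.
Byte at offset 4: 0xF1 = 11110001 → 4-byte char (#2). Advance 4.
Byte at offset 8: 0xE2 = 11100010 → 3-byte char (#3). Advance 3.
Byte at offset 11: 0xF0 = 11110000 → 4-byte char (#4). Advance 4.
Byte at offset 15: 0x75 = 01110101 → 1-byte char (#5). Advance 1.
Byte at offset 16: 0xDF = 11011111 → 2-byte char (#6). Advance 2.
Byte at offset 18: 0xD8 = 11011000 → 2-byte char (#7). Advance 2.
Byte at offset 20: 0xE3 = 11100011 → 3-byte char (#8). Advance 3.
Reached end at offset 23 after 8 code points.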